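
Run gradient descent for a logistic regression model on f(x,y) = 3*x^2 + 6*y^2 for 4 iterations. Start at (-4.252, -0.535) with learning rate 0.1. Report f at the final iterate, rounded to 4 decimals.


Gradient descent on f(x,y) = 3*x^2 + 6*y^2.
Starting point: (-4.252, -0.535), alpha = 0.1
Step 1: grad_x = 2*3*-4.252 = -25.512, grad_y = 2*6*-0.535 = -6.42
  x_1 = -4.252 - 0.1*-25.512 = -1.7008
  y_1 = -0.535 - 0.1*-6.42 = 0.107
Step 2: grad_x = 2*3*-1.7008 = -10.2048, grad_y = 2*6*0.107 = 1.284
  x_2 = -1.7008 - 0.1*-10.2048 = -0.6803
  y_2 = 0.107 - 0.1*1.284 = -0.0214
Step 3: grad_x = 2*3*-0.6803 = -4.0819, grad_y = 2*6*-0.0214 = -0.2568
  x_3 = -0.6803 - 0.1*-4.0819 = -0.2721
  y_3 = -0.0214 - 0.1*-0.2568 = 0.0043
Step 4: grad_x = 2*3*-0.2721 = -1.6328, grad_y = 2*6*0.0043 = 0.0514
  x_4 = -0.2721 - 0.1*-1.6328 = -0.1089
  y_4 = 0.0043 - 0.1*0.0514 = -0.0009
f(-0.1089, -0.0009) = 3*(-0.1089)^2 + 6*(-0.0009)^2 = 0.0356


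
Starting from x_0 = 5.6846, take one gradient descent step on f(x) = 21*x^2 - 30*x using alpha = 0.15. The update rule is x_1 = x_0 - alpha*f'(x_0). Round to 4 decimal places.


We compute the gradient at x_0 and apply the update.
f'(x) = 42*x - 30
f'(5.6846) = 42*5.6846 - 30 = 208.7532
x_1 = 5.6846 - 0.15*208.7532 = -25.6284


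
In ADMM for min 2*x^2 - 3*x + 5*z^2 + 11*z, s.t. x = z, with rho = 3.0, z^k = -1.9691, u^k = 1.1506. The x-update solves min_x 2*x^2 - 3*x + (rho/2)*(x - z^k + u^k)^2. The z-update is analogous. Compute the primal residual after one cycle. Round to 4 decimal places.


ADMM iteration with rho = 3.0, z^k = -1.9691, u^k = 1.1506
Step 1: x-update.
Minimize 2*x^2 - 3*x + (3.0/2)*(x + 1.9691 + 1.1506)^2
FOC: (2*2 + 3.0)*x = 3 + 3.0*(-1.9691 - 1.1506)
x^{k+1} = -0.9084
Step 2: z-update.
Minimize 5*z^2 + 11*z + (3.0/2)*(-0.9084 - z + 1.1506)^2
FOC: (2*5 + 3.0)*z = -11 + 3.0*(-0.9084 + 1.1506)
z^{k+1} = -0.7903
Step 3: u-update.
u^{k+1} = 1.1506 - 0.9084 + 0.7903 = 1.0324
Step 4: Primal residual = |-0.9084 + 0.7903| = 0.1182


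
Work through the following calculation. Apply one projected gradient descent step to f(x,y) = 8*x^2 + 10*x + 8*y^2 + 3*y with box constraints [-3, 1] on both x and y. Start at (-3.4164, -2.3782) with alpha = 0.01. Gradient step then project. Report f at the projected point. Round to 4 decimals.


Step 1: Compute gradient at (-3.4164, -2.3782).
grad_x = 2*8*-3.4164 + 10 = -44.6624
grad_y = 2*8*-2.3782 + 3 = -35.0512
Step 2: Gradient step.
x_raw = -3.4164 - 0.01*-44.6624 = -2.9698
y_raw = -2.3782 - 0.01*-35.0512 = -2.0277
Step 3: Project onto [-3, 1].
x_proj = clip(-2.9698) = -2.9698
y_proj = clip(-2.0277) = -2.0277
Step 4: Evaluate f.
f(-2.9698, -2.0277) = 67.6679


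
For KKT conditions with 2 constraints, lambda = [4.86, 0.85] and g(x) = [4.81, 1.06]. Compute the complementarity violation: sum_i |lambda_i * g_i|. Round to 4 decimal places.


KKT complementary slackness check:
lambda_1 * g_1 = 4.86 * 4.81 = 23.3766
lambda_2 * g_2 = 0.85 * 1.06 = 0.901
Total violation = 23.3766 + 0.901 = 24.2776


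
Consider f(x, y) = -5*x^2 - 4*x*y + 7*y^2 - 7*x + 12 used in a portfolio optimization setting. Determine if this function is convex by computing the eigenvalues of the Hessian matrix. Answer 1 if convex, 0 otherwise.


The Hessian of f(x,y) = -5*x^2 - 4*x*y + 7*y^2 - 7*x + 12 is:
H = [[-10, -4], [-4, 14]]
Trace = -10 + 14 = 4
Determinant = -10*14 - (-4)^2 = -156
Discriminant = (4)^2 - 4*-156 = 640.0
Eigenvalues: lambda_1 = -10.6491, lambda_2 = 14.6491
The function is not convex.

0


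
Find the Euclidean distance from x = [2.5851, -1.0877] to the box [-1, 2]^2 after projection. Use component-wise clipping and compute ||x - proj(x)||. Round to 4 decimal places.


Project each component onto [-1, 2].
clip(2.5851) = 2.0, clip(-1.0877) = -1.0
Projection = [2.0, -1.0]
Squared diffs: [0.3423, 0.0077]
Distance = sqrt(0.35) = 0.5916


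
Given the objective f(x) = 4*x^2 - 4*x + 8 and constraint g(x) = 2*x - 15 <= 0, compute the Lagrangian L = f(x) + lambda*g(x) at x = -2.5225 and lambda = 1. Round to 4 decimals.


Step 1: Evaluate f(x).
f(-2.5225) = 4*(-2.5225)^2 - 4*(-2.5225) + 8 = 43.542
Step 2: Evaluate g(x).
g(-2.5225) = 2*-2.5225 - 15 = -20.045
Step 3: Compute Lagrangian.
L = 43.542 + 1*-20.045 = 23.497


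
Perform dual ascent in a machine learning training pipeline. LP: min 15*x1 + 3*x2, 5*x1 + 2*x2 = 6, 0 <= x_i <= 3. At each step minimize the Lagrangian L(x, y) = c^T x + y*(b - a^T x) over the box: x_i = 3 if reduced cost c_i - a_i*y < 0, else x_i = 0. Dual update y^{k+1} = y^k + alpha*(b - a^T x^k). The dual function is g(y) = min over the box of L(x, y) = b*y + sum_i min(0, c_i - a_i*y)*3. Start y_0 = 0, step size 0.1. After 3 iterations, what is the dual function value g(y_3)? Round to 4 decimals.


Dual ascent for LP: min 15*x1 + 3*x2, 5*x1 + 2*x2 = 6, 0 <= x_i <= 3
Step 1: y^k = 0.0, reduced costs: (15.0, 3.0)
  x^k = (0.0, 0.0), subgradient = b - a^T x = 6.0
  y^{k+1} = 0.0 + 0.1*6.0 = 0.6
Step 2: y^k = 0.6, reduced costs: (12.0, 1.8)
  x^k = (0.0, 0.0), subgradient = b - a^T x = 6.0
  y^{k+1} = 0.6 + 0.1*6.0 = 1.2
Step 3: y^k = 1.2, reduced costs: (9.0, 0.6)
  x^k = (0.0, 0.0), subgradient = b - a^T x = 6.0
  y^{k+1} = 1.2 + 0.1*6.0 = 1.8
Dual objective at y_3 = 1.8: reduced costs (6.0, -0.6), box minimizer x = (0.0, 3.0)
g(y_3) = b*y + (c1 - a1*y)*x1 + (c2 - a2*y)*x2 = 6*1.8 + 6.0*0.0 + (-0.6)*3.0 = 10.8 + 0.0 - 1.8 = 9.0


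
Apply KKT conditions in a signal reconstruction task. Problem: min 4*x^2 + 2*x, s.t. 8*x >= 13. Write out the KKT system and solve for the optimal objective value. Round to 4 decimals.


Step 1: Try lambda = 0 (constraint inactive).
x_unc = -2/(2*4) = -0.25
Check: 8*-0.25 = -2.0 < 13 -- violated!
Step 2: Constraint must be active: 8*x = 13
x* = 13/8 = 1.625
lambda = (2*4*1.625 + 2)/8 = 1.875
Step 3: Compute optimal value.
f(x*) = 4*1.625^2 + 2*1.625 = 13.8125


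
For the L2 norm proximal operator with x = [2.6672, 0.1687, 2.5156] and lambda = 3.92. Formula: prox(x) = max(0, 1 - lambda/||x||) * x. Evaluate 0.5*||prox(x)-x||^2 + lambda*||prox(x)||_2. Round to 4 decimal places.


Step 1: Compute ||x||.
||x|| = 3.6702
Step 2: Compute scaling factor.
scale = max(0, 1 - 3.92/3.6702) = 0.0
Step 3: prox(x) = [0.0, 0.0, 0.0]
||prox(x)|| = 0.0
Step 4: Proximal objective.
0.5*||prox-x||^2 = 6.7353
lambda*||prox|| = 0.0
Total = 6.7353


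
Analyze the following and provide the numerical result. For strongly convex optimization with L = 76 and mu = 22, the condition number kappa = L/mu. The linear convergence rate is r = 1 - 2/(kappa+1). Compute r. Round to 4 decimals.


Step 1: Compute the condition number.
kappa = L/mu = 76/22 = 3.4545
Step 2: Compute the convergence rate.
r = 1 - 2/(kappa + 1) = 1 - 2*mu/(L + mu) = (L - mu)/(L + mu) = 54/98 = 0.551


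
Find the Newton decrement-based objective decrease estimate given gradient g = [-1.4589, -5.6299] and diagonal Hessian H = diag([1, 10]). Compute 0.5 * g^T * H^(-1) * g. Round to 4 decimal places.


Step 1: H is diagonal, so H^(-1) * g = [-1.4589, -0.563].
Step 2: g^T H^(-1) g = sum_i g_i^2 / H_ii
  = (-1.4589)^2/1 + (-5.6299)^2/10
  = 2.1284 + 3.1696 = 5.298
Step 3: Objective decrease = 0.5 * g^T H^(-1) g = 2.649


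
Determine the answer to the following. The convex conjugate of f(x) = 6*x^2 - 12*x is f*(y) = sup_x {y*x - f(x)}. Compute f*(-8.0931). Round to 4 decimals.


f*(y) = sup_x {y*x - a*x^2 - b*x} = sup_x {(y-b)*x - a*x^2}
FOC: (y - b) - 2a*x = 0 => x* = (y - b)/(2a)
x* = (-8.0931 + 12)/(2*6) = 0.3256
f*(-8.0931) = (y-b)^2/(4a) = (-8.0931 + 12)^2/(4*6)
= 15.2639/24 = 0.636


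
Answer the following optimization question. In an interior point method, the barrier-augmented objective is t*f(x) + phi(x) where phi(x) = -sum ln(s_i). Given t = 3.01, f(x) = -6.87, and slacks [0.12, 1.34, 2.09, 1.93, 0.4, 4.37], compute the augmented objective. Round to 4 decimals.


Step 1: Compute log-barrier.
ln values: [-2.1203, 0.2927, 0.7372, 0.6575, -0.9163, 1.4748]
phi = -(-2.1203 + 0.2927 + 0.7372 + 0.6575 - 0.9163 + 1.4748) = -0.1256
Step 2: Compute augmented objective.
t*f(x) = 3.01*-6.87 = -20.6787
Total = -20.6787 - 0.1256 = -20.8043


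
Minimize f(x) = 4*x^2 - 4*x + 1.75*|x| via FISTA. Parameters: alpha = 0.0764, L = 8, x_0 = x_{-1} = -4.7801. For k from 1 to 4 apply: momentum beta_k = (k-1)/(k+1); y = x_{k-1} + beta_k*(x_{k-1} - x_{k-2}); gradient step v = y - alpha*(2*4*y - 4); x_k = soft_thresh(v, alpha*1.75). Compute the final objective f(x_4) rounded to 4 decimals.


FISTA on f(x) = 4*x^2 - 4*x + 1.75*|x|
L = 8, alpha = 0.0764
Iteration 1: beta = 0.0, y = -4.7801 + 0.0*(-4.7801 + 4.7801) = -4.7801
  grad(y) = -42.2408, v = y - alpha*grad = -1.5529
  prox(v) = soft_thresh(-1.5529, 0.1337) = -1.4192
Iteration 2: beta = 0.3333, y = -1.4192 + 0.3333*(-1.4192 + 4.7801) = -0.2989
  grad(y) = -6.3912, v = y - alpha*grad = 0.1894
  prox(v) = soft_thresh(0.1894, 0.1337) = 0.0557
Iteration 3: beta = 0.5, y = 0.0557 + 0.5*(0.0557 + 1.4192) = 0.7931
  grad(y) = 2.345, v = y - alpha*grad = 0.614
  prox(v) = soft_thresh(0.614, 0.1337) = 0.4803
Iteration 4: beta = 0.6, y = 0.4803 + 0.6*(0.4803 - 0.0557) = 0.735
  grad(y) = 1.8802, v = y - alpha*grad = 0.5914
  prox(v) = soft_thresh(0.5914, 0.1337) = 0.4577
f(x_4) = 4*0.4577^2 - 4*0.4577 + 1.75*|0.4577| = -0.1919


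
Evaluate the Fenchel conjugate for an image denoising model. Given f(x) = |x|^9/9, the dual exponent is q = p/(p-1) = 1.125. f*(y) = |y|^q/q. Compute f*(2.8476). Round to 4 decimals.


The conjugate exponent q satisfies 1/p + 1/q = 1.
p = 9, so q = 9/(9 - 1) = 1.125
|y|^q = 2.8476^1.125 = 3.2456
f*(2.8476) = 3.2456 / 1.125 = 2.8849


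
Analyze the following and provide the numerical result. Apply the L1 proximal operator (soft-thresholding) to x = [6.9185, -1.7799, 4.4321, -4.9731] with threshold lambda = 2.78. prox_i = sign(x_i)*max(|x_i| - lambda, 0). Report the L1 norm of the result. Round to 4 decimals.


Soft-thresholding with lambda = 2.78:
prox(6.9185) = sign(6.9185)*max(|6.9185| - 2.78, 0) = 4.1385
prox(-1.7799) = sign(-1.7799)*max(|-1.7799| - 2.78, 0) = 0.0
prox(4.4321) = sign(4.4321)*max(|4.4321| - 2.78, 0) = 1.6521
prox(-4.9731) = sign(-4.9731)*max(|-4.9731| - 2.78, 0) = -2.1931
prox(x) = [4.1385, 0.0, 1.6521, -2.1931]
||prox(x)||_1 = 4.1385 + 0.0 + 1.6521 + 2.1931 = 7.9837


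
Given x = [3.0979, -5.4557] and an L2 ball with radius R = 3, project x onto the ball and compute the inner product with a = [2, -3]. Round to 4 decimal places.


Step 1: Compute ||x|| (intermediates to 6 decimals).
||x|| = sqrt(3.0979^2 + (-5.4557)^2) = 6.273886
Step 2: Project.
Since ||x|| > R, scale = R/||x|| = 3/6.273886 = 0.478173, proj(x) = scale * x
proj(x) = [1.481332, -2.608768]
Step 3: Dot product.
a^T * proj(x) = 2*1.481332 - 3*(-2.608768) = 10.789


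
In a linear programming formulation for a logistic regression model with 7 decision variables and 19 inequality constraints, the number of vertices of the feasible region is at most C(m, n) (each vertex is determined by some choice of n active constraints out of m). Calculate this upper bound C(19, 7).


Each vertex corresponds to some choice of n active constraints out of m, so the number of vertices is at most C(m, n) = m! / (n!(m-n)!).
m = 19, n = 7
Numerator: 19 * 18 * 17 * 16 * 15 * 14 * 13
Denominator: 7! = 5040
C(19, 7) = 50388


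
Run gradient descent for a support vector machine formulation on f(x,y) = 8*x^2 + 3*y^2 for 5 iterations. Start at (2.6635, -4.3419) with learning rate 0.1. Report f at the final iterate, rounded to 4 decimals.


Gradient descent on f(x,y) = 8*x^2 + 3*y^2.
Starting point: (2.6635, -4.3419), alpha = 0.1
Step 1: grad_x = 2*8*2.6635 = 42.616, grad_y = 2*3*-4.3419 = -26.0514
  x_1 = 2.6635 - 0.1*42.616 = -1.5981
  y_1 = -4.3419 - 0.1*-26.0514 = -1.7368
Step 2: grad_x = 2*8*-1.5981 = -25.5696, grad_y = 2*3*-1.7368 = -10.4206
  x_2 = -1.5981 - 0.1*-25.5696 = 0.9589
  y_2 = -1.7368 - 0.1*-10.4206 = -0.6947
Step 3: grad_x = 2*8*0.9589 = 15.3418, grad_y = 2*3*-0.6947 = -4.1682
  x_3 = 0.9589 - 0.1*15.3418 = -0.5753
  y_3 = -0.6947 - 0.1*-4.1682 = -0.2779
Step 4: grad_x = 2*8*-0.5753 = -9.2051, grad_y = 2*3*-0.2779 = -1.6673
  x_4 = -0.5753 - 0.1*-9.2051 = 0.3452
  y_4 = -0.2779 - 0.1*-1.6673 = -0.1112
Step 5: grad_x = 2*8*0.3452 = 5.523, grad_y = 2*3*-0.1112 = -0.6669
  x_5 = 0.3452 - 0.1*5.523 = -0.2071
  y_5 = -0.1112 - 0.1*-0.6669 = -0.0445
f(-0.2071, -0.0445) = 8*(-0.2071)^2 + 3*(-0.0445)^2 = 0.3491


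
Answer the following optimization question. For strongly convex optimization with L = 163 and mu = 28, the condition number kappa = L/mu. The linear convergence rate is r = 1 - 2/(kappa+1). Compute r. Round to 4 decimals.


Step 1: Compute the condition number.
kappa = L/mu = 163/28 = 5.8214
Step 2: Compute the convergence rate.
r = 1 - 2/(kappa + 1) = 1 - 2*mu/(L + mu) = (L - mu)/(L + mu) = 135/191 = 0.7068


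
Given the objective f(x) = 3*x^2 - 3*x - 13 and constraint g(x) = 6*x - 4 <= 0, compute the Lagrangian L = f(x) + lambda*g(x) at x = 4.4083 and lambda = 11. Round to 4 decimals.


Step 1: Evaluate f(x).
f(4.4083) = 3*4.4083^2 - 3*4.4083 - 13 = 32.0744
Step 2: Evaluate g(x).
g(4.4083) = 6*4.4083 - 4 = 22.4498
Step 3: Compute Lagrangian.
L = 32.0744 + 11*22.4498 = 279.0222


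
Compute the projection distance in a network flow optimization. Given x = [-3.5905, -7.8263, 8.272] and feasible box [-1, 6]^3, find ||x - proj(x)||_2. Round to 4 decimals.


Project each component onto [-1, 6].
clip(-3.5905) = -1.0, clip(-7.8263) = -1.0, clip(8.272) = 6.0
Projection = [-1.0, -1.0, 6.0]
Squared diffs: [6.7107, 46.5984, 5.162]
Distance = sqrt(58.4711) = 7.6466


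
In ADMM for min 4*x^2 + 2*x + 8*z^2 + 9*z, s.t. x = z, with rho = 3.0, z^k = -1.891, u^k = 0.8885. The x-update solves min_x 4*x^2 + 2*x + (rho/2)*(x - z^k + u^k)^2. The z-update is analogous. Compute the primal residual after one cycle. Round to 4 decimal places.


ADMM iteration with rho = 3.0, z^k = -1.891, u^k = 0.8885
Step 1: x-update.
Minimize 4*x^2 + 2*x + (3.0/2)*(x + 1.891 + 0.8885)^2
FOC: (2*4 + 3.0)*x = -2 + 3.0*(-1.891 - 0.8885)
x^{k+1} = -0.9399
Step 2: z-update.
Minimize 8*z^2 + 9*z + (3.0/2)*(-0.9399 - z + 0.8885)^2
FOC: (2*8 + 3.0)*z = -9 + 3.0*(-0.9399 + 0.8885)
z^{k+1} = -0.4818
Step 3: u-update.
u^{k+1} = 0.8885 - 0.9399 + 0.4818 = 0.4304
Step 4: Primal residual = |-0.9399 + 0.4818| = 0.4581


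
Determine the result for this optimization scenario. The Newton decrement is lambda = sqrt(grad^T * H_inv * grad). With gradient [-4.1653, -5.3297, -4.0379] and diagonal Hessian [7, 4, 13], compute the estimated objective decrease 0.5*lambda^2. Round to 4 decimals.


Step 1: H is diagonal, so H^(-1) * g = [-0.595, -1.3324, -0.3106].
Step 2: g^T H^(-1) g = sum_i g_i^2 / H_ii
  = (-4.1653)^2/7 + (-5.3297)^2/4 + (-4.0379)^2/13
  = 2.4785 + 7.1014 + 1.2542 = 10.8342
Step 3: Objective decrease = 0.5 * g^T H^(-1) g = 5.4171


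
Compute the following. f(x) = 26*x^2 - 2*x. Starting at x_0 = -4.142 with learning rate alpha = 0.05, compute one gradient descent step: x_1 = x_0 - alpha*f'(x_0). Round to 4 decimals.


We compute the gradient at x_0 and apply the update.
f'(x) = 52*x - 2
f'(-4.142) = 52*-4.142 - 2 = -217.384
x_1 = -4.142 - 0.05*-217.384 = 6.7272


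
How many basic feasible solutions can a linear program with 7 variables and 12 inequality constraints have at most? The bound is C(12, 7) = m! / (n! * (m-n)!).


Each vertex corresponds to some choice of n active constraints out of m, so the number of vertices is at most C(m, n) = m! / (n!(m-n)!).
m = 12, n = 7
Numerator: 12 * 11 * 10 * 9 * 8 * 7 * 6
Denominator: 7! = 5040
C(12, 7) = 792


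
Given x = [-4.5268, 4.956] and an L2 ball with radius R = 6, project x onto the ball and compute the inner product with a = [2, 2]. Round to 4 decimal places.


Step 1: Compute ||x|| (intermediates to 6 decimals).
||x|| = sqrt((-4.5268)^2 + 4.956^2) = 6.712217
Step 2: Project.
Since ||x|| > R, scale = R/||x|| = 6/6.712217 = 0.893892, proj(x) = scale * x
proj(x) = [-4.04647, 4.430129]
Step 3: Dot product.
a^T * proj(x) = 2*(-4.04647) + 2*4.430129 = 0.7673


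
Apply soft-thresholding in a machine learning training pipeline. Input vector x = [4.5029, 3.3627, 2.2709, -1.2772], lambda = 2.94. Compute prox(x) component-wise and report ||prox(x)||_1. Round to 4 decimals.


Soft-thresholding with lambda = 2.94:
prox(4.5029) = sign(4.5029)*max(|4.5029| - 2.94, 0) = 1.5629
prox(3.3627) = sign(3.3627)*max(|3.3627| - 2.94, 0) = 0.4227
prox(2.2709) = sign(2.2709)*max(|2.2709| - 2.94, 0) = 0.0
prox(-1.2772) = sign(-1.2772)*max(|-1.2772| - 2.94, 0) = 0.0
prox(x) = [1.5629, 0.4227, 0.0, 0.0]
||prox(x)||_1 = 1.5629 + 0.4227 + 0.0 + 0.0 = 1.9856


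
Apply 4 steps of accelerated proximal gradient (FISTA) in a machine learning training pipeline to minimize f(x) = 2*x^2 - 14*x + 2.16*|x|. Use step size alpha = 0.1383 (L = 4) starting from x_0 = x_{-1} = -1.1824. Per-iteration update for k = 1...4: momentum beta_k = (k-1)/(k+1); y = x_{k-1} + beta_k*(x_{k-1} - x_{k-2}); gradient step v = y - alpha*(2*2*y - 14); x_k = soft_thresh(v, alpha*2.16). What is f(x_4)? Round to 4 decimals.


FISTA on f(x) = 2*x^2 - 14*x + 2.16*|x|
L = 4, alpha = 0.1383
Iteration 1: beta = 0.0, y = -1.1824 + 0.0*(-1.1824 + 1.1824) = -1.1824
  grad(y) = -18.7296, v = y - alpha*grad = 1.4079
  prox(v) = soft_thresh(1.4079, 0.2987) = 1.1092
Iteration 2: beta = 0.3333, y = 1.1092 + 0.3333*(1.1092 + 1.1824) = 1.873
  grad(y) = -6.5079, v = y - alpha*grad = 2.7731
  prox(v) = soft_thresh(2.7731, 0.2987) = 2.4743
Iteration 3: beta = 0.5, y = 2.4743 + 0.5*(2.4743 - 1.1092) = 3.1569
  grad(y) = -1.3723, v = y - alpha*grad = 3.3467
  prox(v) = soft_thresh(3.3467, 0.2987) = 3.048
Iteration 4: beta = 0.6, y = 3.048 + 0.6*(3.048 - 2.4743) = 3.3922
  grad(y) = -0.4313, v = y - alpha*grad = 3.4518
  prox(v) = soft_thresh(3.4518, 0.2987) = 3.1531
f(x_4) = 2*3.1531^2 - 14*3.1531 + 2.16*|3.1531| = -17.4486


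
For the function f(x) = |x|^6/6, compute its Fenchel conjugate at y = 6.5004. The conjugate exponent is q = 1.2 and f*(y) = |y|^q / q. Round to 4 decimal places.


The conjugate exponent q satisfies 1/p + 1/q = 1.
p = 6, so q = 6/(6 - 1) = 1.2
|y|^q = 6.5004^1.2 = 9.4521
f*(6.5004) = 9.4521 / 1.2 = 7.8767


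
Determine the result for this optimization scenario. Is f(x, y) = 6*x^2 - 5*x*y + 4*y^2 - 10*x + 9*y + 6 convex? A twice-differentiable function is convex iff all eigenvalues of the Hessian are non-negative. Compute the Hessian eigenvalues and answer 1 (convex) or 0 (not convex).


The Hessian of f(x,y) = 6*x^2 - 5*x*y + 4*y^2 - 10*x + 9*y + 6 is:
H = [[12, -5], [-5, 8]]
Trace = 12 + 8 = 20
Determinant = 12*8 - (-5)^2 = 71
Discriminant = (20)^2 - 4*71 = 116.0
Eigenvalues: lambda_1 = 4.6148, lambda_2 = 15.3852
The function is convex.

1


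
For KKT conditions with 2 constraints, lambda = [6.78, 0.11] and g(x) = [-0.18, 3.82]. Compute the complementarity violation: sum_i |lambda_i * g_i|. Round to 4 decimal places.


KKT complementary slackness check:
lambda_1 * g_1 = 6.78 * -0.18 = -1.2204
lambda_2 * g_2 = 0.11 * 3.82 = 0.4202
Total violation = 1.2204 + 0.4202 = 1.6406


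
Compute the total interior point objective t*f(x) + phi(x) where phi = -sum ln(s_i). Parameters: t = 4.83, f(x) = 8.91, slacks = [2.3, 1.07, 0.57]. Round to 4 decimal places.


Step 1: Compute log-barrier.
ln values: [0.8329, 0.0677, -0.5621]
phi = -(0.8329 + 0.0677 - 0.5621) = -0.3384
Step 2: Compute augmented objective.
t*f(x) = 4.83*8.91 = 43.0353
Total = 43.0353 - 0.3384 = 42.6969


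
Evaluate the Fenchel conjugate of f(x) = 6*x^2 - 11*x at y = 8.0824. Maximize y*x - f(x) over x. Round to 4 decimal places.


f*(y) = sup_x {y*x - a*x^2 - b*x} = sup_x {(y-b)*x - a*x^2}
FOC: (y - b) - 2a*x = 0 => x* = (y - b)/(2a)
x* = (8.0824 + 11)/(2*6) = 1.5902
f*(8.0824) = (y-b)^2/(4a) = (8.0824 + 11)^2/(4*6)
= 364.138/24 = 15.1724


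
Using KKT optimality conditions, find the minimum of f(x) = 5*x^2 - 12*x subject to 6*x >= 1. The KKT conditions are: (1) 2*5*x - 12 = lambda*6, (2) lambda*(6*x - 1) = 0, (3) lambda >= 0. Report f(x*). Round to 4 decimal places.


Step 1: Try lambda = 0 (constraint inactive).
Stationarity: 2*5*x - 12 = 0
x* = 12/(2*5) = 1.2
Check constraint: 6*1.2 = 7.2 >= 1 -- satisfied.
Step 2: Compute optimal value.
f(x*) = 5*1.2^2 - 12*1.2 = -7.2


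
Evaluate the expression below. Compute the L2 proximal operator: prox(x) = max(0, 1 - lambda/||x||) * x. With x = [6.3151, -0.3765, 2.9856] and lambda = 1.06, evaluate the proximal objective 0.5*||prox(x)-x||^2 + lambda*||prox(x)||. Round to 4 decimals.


Step 1: Compute ||x||.
||x|| = 6.9954
Step 2: Compute scaling factor.
scale = max(0, 1 - 1.06/6.9954) = 0.8485
Step 3: prox(x) = [5.3582, -0.3194, 2.5332]
||prox(x)|| = 5.9354
Step 4: Proximal objective.
0.5*||prox-x||^2 = 0.5618
lambda*||prox|| = 6.2915
Total = 6.8534


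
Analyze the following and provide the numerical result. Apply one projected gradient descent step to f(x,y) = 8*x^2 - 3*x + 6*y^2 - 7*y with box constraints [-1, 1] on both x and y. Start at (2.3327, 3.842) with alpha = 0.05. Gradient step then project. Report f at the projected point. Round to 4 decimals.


Step 1: Compute gradient at (2.3327, 3.842).
grad_x = 2*8*2.3327 - 3 = 34.3232
grad_y = 2*6*3.842 - 7 = 39.104
Step 2: Gradient step.
x_raw = 2.3327 - 0.05*34.3232 = 0.6165
y_raw = 3.842 - 0.05*39.104 = 1.8868
Step 3: Project onto [-1, 1].
x_proj = clip(0.6165) = 0.6165
y_proj = clip(1.8868) = 1.0
Step 4: Evaluate f.
f(0.6165, 1.0) = 0.1914


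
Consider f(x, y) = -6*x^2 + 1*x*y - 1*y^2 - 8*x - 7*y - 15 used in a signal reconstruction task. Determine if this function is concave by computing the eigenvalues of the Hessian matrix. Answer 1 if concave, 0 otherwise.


The Hessian of f(x,y) = -6*x^2 + 1*x*y - 1*y^2 - 8*x - 7*y - 15 is:
H = [[-12, 1], [1, -2]]
Trace = -12 - 2 = -14
Determinant = -12*-2 - (1)^2 = 23
Discriminant = (-14)^2 - 4*23 = 104.0
Eigenvalues: lambda_1 = -12.099, lambda_2 = -1.901
The function is concave.

1


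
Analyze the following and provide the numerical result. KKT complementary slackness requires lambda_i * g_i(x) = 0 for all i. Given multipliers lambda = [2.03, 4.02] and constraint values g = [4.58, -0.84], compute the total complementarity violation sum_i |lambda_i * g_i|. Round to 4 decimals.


KKT complementary slackness check:
lambda_1 * g_1 = 2.03 * 4.58 = 9.2974
lambda_2 * g_2 = 4.02 * -0.84 = -3.3768
Total violation = 9.2974 + 3.3768 = 12.6742


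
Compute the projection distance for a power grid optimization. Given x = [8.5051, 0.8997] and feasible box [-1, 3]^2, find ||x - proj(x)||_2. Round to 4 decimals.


Project each component onto [-1, 3].
clip(8.5051) = 3.0, clip(0.8997) = 0.8997
Projection = [3.0, 0.8997]
Squared diffs: [30.3061, 0.0]
Distance = sqrt(30.3061) = 5.5051


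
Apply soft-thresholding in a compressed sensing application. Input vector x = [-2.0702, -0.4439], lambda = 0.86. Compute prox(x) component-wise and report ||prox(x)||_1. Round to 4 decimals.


Soft-thresholding with lambda = 0.86:
prox(-2.0702) = sign(-2.0702)*max(|-2.0702| - 0.86, 0) = -1.2102
prox(-0.4439) = sign(-0.4439)*max(|-0.4439| - 0.86, 0) = 0.0
prox(x) = [-1.2102, 0.0]
||prox(x)||_1 = 1.2102 + 0.0 = 1.2102


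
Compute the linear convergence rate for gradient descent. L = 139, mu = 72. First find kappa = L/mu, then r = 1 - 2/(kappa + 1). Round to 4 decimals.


Step 1: Compute the condition number.
kappa = L/mu = 139/72 = 1.9306
Step 2: Compute the convergence rate.
r = 1 - 2/(kappa + 1) = 1 - 2*mu/(L + mu) = (L - mu)/(L + mu) = 67/211 = 0.3175


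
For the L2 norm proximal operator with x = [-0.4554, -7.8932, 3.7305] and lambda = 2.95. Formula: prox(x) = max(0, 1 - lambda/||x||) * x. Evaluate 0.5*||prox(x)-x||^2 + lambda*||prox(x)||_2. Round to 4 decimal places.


Step 1: Compute ||x||.
||x|| = 8.7422
Step 2: Compute scaling factor.
scale = max(0, 1 - 2.95/8.7422) = 0.6626
Step 3: prox(x) = [-0.3017, -5.2297, 2.4717]
||prox(x)|| = 5.7922
Step 4: Proximal objective.
0.5*||prox-x||^2 = 4.3513
lambda*||prox|| = 17.087
Total = 21.4383


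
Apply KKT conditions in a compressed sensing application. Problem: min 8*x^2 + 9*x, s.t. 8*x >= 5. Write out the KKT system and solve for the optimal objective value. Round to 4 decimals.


Step 1: Try lambda = 0 (constraint inactive).
x_unc = -9/(2*8) = -0.5625
Check: 8*-0.5625 = -4.5 < 5 -- violated!
Step 2: Constraint must be active: 8*x = 5
x* = 5/8 = 0.625
lambda = (2*8*0.625 + 9)/8 = 2.375
Step 3: Compute optimal value.
f(x*) = 8*0.625^2 + 9*0.625 = 8.75


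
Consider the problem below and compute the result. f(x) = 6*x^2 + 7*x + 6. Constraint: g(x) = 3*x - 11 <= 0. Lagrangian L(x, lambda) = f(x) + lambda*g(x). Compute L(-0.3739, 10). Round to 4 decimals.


Step 1: Evaluate f(x).
f(-0.3739) = 6*(-0.3739)^2 + 7*(-0.3739) + 6 = 4.2215
Step 2: Evaluate g(x).
g(-0.3739) = 3*-0.3739 - 11 = -12.1217
Step 3: Compute Lagrangian.
L = 4.2215 + 10*-12.1217 = -116.9955


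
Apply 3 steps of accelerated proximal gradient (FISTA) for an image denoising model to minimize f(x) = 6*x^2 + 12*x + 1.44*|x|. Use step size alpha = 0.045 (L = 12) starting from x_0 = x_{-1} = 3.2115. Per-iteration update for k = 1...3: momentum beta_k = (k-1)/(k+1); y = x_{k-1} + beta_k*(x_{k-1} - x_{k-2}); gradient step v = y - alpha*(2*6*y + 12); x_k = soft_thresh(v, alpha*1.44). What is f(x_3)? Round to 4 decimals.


FISTA on f(x) = 6*x^2 + 12*x + 1.44*|x|
L = 12, alpha = 0.045
Iteration 1: beta = 0.0, y = 3.2115 + 0.0*(3.2115 - 3.2115) = 3.2115
  grad(y) = 50.538, v = y - alpha*grad = 0.9373
  prox(v) = soft_thresh(0.9373, 0.0648) = 0.8725
Iteration 2: beta = 0.3333, y = 0.8725 + 0.3333*(0.8725 - 3.2115) = 0.0928
  grad(y) = 13.1138, v = y - alpha*grad = -0.4973
  prox(v) = soft_thresh(-0.4973, 0.0648) = -0.4325
Iteration 3: beta = 0.5, y = -0.4325 + 0.5*(-0.4325 - 0.8725) = -1.085
  grad(y) = -1.02, v = y - alpha*grad = -1.0391
  prox(v) = soft_thresh(-1.0391, 0.0648) = -0.9743
f(x_3) = 6*(-0.9743)^2 + 12*(-0.9743) + 1.44*|-0.9743| = -4.593


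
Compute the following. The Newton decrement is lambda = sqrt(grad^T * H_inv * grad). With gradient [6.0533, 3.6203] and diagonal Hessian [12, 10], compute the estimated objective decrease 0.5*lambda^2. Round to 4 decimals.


Step 1: H is diagonal, so H^(-1) * g = [0.5044, 0.362].
Step 2: g^T H^(-1) g = sum_i g_i^2 / H_ii
  = (6.0533)^2/12 + (3.6203)^2/10
  = 3.0535 + 1.3107 = 4.3642
Step 3: Objective decrease = 0.5 * g^T H^(-1) g = 2.1821


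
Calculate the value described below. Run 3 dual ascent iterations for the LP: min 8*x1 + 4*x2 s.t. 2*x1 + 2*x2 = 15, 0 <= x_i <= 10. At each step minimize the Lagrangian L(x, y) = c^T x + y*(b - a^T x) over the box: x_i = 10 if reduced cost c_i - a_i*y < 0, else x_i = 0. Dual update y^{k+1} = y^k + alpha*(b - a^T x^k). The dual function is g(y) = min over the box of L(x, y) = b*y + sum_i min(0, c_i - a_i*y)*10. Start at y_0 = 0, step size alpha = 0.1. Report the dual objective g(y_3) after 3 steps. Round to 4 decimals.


Dual ascent for LP: min 8*x1 + 4*x2, 2*x1 + 2*x2 = 15, 0 <= x_i <= 10
Step 1: y^k = 0.0, reduced costs: (8.0, 4.0)
  x^k = (0.0, 0.0), subgradient = b - a^T x = 15.0
  y^{k+1} = 0.0 + 0.1*15.0 = 1.5
Step 2: y^k = 1.5, reduced costs: (5.0, 1.0)
  x^k = (0.0, 0.0), subgradient = b - a^T x = 15.0
  y^{k+1} = 1.5 + 0.1*15.0 = 3.0
Step 3: y^k = 3.0, reduced costs: (2.0, -2.0)
  x^k = (0.0, 10.0), subgradient = b - a^T x = -5.0
  y^{k+1} = 3.0 + 0.1*-5.0 = 2.5
Dual objective at y_3 = 2.5: reduced costs (3.0, -1.0), box minimizer x = (0.0, 10.0)
g(y_3) = b*y + (c1 - a1*y)*x1 + (c2 - a2*y)*x2 = 15*2.5 + 3.0*0.0 + (-1.0)*10.0 = 37.5 + 0.0 - 10.0 = 27.5


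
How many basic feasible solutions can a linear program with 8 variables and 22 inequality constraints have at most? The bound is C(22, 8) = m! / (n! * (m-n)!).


Each vertex corresponds to some choice of n active constraints out of m, so the number of vertices is at most C(m, n) = m! / (n!(m-n)!).
m = 22, n = 8
Numerator: 22 * 21 * 20 * 19 * 18 * 17 * 16 * 15
Denominator: 8! = 40320
C(22, 8) = 319770


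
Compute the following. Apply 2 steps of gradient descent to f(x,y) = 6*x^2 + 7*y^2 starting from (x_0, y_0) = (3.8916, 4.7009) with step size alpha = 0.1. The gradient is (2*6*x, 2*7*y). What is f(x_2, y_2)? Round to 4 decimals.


Gradient descent on f(x,y) = 6*x^2 + 7*y^2.
Starting point: (3.8916, 4.7009), alpha = 0.1
Step 1: grad_x = 2*6*3.8916 = 46.6992, grad_y = 2*7*4.7009 = 65.8126
  x_1 = 3.8916 - 0.1*46.6992 = -0.7783
  y_1 = 4.7009 - 0.1*65.8126 = -1.8804
Step 2: grad_x = 2*6*-0.7783 = -9.3398, grad_y = 2*7*-1.8804 = -26.325
  x_2 = -0.7783 - 0.1*-9.3398 = 0.1557
  y_2 = -1.8804 - 0.1*-26.325 = 0.7521
f(0.1557, 0.7521) = 6*0.1557^2 + 7*0.7521^2 = 4.1054


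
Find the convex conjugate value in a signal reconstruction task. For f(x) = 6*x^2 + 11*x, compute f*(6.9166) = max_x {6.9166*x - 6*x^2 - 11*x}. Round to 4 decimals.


f*(y) = sup_x {y*x - a*x^2 - b*x} = sup_x {(y-b)*x - a*x^2}
FOC: (y - b) - 2a*x = 0 => x* = (y - b)/(2a)
x* = (6.9166 - 11)/(2*6) = -0.3403
f*(6.9166) = (y-b)^2/(4a) = (6.9166 - 11)^2/(4*6)
= 16.6742/24 = 0.6948


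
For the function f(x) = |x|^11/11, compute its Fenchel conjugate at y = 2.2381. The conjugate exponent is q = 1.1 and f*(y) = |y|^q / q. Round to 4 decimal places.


The conjugate exponent q satisfies 1/p + 1/q = 1.
p = 11, so q = 11/(11 - 1) = 1.1
|y|^q = 2.2381^1.1 = 2.4259
f*(2.2381) = 2.4259 / 1.1 = 2.2053


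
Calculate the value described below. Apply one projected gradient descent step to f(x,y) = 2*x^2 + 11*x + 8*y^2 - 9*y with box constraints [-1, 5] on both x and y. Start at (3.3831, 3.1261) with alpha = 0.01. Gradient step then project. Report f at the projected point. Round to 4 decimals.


Step 1: Compute gradient at (3.3831, 3.1261).
grad_x = 2*2*3.3831 + 11 = 24.5324
grad_y = 2*8*3.1261 - 9 = 41.0176
Step 2: Gradient step.
x_raw = 3.3831 - 0.01*24.5324 = 3.1378
y_raw = 3.1261 - 0.01*41.0176 = 2.7159
Step 3: Project onto [-1, 5].
x_proj = clip(3.1378) = 3.1378
y_proj = clip(2.7159) = 2.7159
Step 4: Evaluate f.
f(3.1378, 2.7159) = 88.7734


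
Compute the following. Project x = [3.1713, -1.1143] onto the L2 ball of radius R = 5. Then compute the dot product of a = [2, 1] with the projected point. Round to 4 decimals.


Step 1: Compute ||x|| (intermediates to 6 decimals).
||x|| = sqrt(3.1713^2 + (-1.1143)^2) = 3.36137
Step 2: Project.
Since ||x|| <= R, proj = x (no scaling needed).
proj(x) = [3.1713, -1.1143]
Step 3: Dot product.
a^T * proj(x) = 2*3.1713 + 1*(-1.1143) = 5.2283


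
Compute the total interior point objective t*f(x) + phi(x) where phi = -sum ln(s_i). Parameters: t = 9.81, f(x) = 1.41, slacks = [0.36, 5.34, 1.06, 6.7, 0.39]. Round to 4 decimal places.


Step 1: Compute log-barrier.
ln values: [-1.0217, 1.6752, 0.0583, 1.9021, -0.9416]
phi = -(-1.0217 + 1.6752 + 0.0583 + 1.9021 - 0.9416) = -1.6723
Step 2: Compute augmented objective.
t*f(x) = 9.81*1.41 = 13.8321
Total = 13.8321 - 1.6723 = 12.1598


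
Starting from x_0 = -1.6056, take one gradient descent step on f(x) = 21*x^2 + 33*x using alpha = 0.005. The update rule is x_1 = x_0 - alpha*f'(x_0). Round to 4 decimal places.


We compute the gradient at x_0 and apply the update.
f'(x) = 42*x + 33
f'(-1.6056) = 42*-1.6056 + 33 = -34.4352
x_1 = -1.6056 - 0.005*-34.4352 = -1.4334


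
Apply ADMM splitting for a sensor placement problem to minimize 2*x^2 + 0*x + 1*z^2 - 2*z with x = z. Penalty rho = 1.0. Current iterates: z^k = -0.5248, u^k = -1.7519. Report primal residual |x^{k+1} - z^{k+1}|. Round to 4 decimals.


ADMM iteration with rho = 1.0, z^k = -0.5248, u^k = -1.7519
Step 1: x-update.
Minimize 2*x^2 + 0*x + (1.0/2)*(x + 0.5248 - 1.7519)^2
FOC: (2*2 + 1.0)*x = 0 + 1.0*(-0.5248 + 1.7519)
x^{k+1} = 0.2454
Step 2: z-update.
Minimize 1*z^2 - 2*z + (1.0/2)*(0.2454 - z - 1.7519)^2
FOC: (2*1 + 1.0)*z = 2 + 1.0*(0.2454 - 1.7519)
z^{k+1} = 0.1645
Step 3: u-update.
u^{k+1} = -1.7519 + 0.2454 - 0.1645 = -1.671
Step 4: Primal residual = |0.2454 - 0.1645| = 0.0809


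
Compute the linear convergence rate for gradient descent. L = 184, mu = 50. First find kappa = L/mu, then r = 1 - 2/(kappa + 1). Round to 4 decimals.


Step 1: Compute the condition number.
kappa = L/mu = 184/50 = 3.68
Step 2: Compute the convergence rate.
r = 1 - 2/(kappa + 1) = 1 - 2*mu/(L + mu) = (L - mu)/(L + mu) = 134/234 = 0.5726


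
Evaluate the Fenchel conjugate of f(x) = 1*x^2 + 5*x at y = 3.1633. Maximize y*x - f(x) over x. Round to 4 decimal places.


f*(y) = sup_x {y*x - a*x^2 - b*x} = sup_x {(y-b)*x - a*x^2}
FOC: (y - b) - 2a*x = 0 => x* = (y - b)/(2a)
x* = (3.1633 - 5)/(2*1) = -0.9184
f*(3.1633) = (y-b)^2/(4a) = (3.1633 - 5)^2/(4*1)
= 3.3735/4 = 0.8434


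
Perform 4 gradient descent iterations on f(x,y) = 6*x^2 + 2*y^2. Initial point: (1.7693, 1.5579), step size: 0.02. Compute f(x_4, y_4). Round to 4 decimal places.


Gradient descent on f(x,y) = 6*x^2 + 2*y^2.
Starting point: (1.7693, 1.5579), alpha = 0.02
Step 1: grad_x = 2*6*1.7693 = 21.2316, grad_y = 2*2*1.5579 = 6.2316
  x_1 = 1.7693 - 0.02*21.2316 = 1.3447
  y_1 = 1.5579 - 0.02*6.2316 = 1.4333
Step 2: grad_x = 2*6*1.3447 = 16.136, grad_y = 2*2*1.4333 = 5.7331
  x_2 = 1.3447 - 0.02*16.136 = 1.0219
  y_2 = 1.4333 - 0.02*5.7331 = 1.3186
Step 3: grad_x = 2*6*1.0219 = 12.2634, grad_y = 2*2*1.3186 = 5.2744
  x_3 = 1.0219 - 0.02*12.2634 = 0.7767
  y_3 = 1.3186 - 0.02*5.2744 = 1.2131
Step 4: grad_x = 2*6*0.7767 = 9.3202, grad_y = 2*2*1.2131 = 4.8525
  x_4 = 0.7767 - 0.02*9.3202 = 0.5903
  y_4 = 1.2131 - 0.02*4.8525 = 1.1161
f(0.5903, 1.1161) = 6*0.5903^2 + 2*1.1161^2 = 4.5818


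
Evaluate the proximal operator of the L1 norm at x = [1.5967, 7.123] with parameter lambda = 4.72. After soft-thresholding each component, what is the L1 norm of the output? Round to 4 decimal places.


Soft-thresholding with lambda = 4.72:
prox(1.5967) = sign(1.5967)*max(|1.5967| - 4.72, 0) = 0.0
prox(7.123) = sign(7.123)*max(|7.123| - 4.72, 0) = 2.403
prox(x) = [0.0, 2.403]
||prox(x)||_1 = 0.0 + 2.403 = 2.403


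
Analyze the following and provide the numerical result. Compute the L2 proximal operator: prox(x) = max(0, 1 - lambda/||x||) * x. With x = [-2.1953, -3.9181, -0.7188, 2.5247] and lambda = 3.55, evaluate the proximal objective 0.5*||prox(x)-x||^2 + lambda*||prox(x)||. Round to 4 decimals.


Step 1: Compute ||x||.
||x|| = 5.2021
Step 2: Compute scaling factor.
scale = max(0, 1 - 3.55/5.2021) = 0.3176
Step 3: prox(x) = [-0.6972, -1.2443, -0.2283, 0.8018]
||prox(x)|| = 1.6521
Step 4: Proximal objective.
0.5*||prox-x||^2 = 6.3013
lambda*||prox|| = 5.865
Total = 12.1661


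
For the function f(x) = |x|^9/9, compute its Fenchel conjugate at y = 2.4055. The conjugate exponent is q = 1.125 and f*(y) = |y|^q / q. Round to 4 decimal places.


The conjugate exponent q satisfies 1/p + 1/q = 1.
p = 9, so q = 9/(9 - 1) = 1.125
|y|^q = 2.4055^1.125 = 2.6845
f*(2.4055) = 2.6845 / 1.125 = 2.3862


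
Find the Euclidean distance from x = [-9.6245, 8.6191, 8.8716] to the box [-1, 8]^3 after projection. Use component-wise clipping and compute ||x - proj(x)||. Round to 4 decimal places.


Project each component onto [-1, 8].
clip(-9.6245) = -1.0, clip(8.6191) = 8.0, clip(8.8716) = 8.0
Projection = [-1.0, 8.0, 8.0]
Squared diffs: [74.382, 0.3833, 0.7597]
Distance = sqrt(75.525) = 8.6905


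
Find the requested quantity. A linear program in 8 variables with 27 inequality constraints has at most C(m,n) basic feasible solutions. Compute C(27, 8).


Each vertex corresponds to some choice of n active constraints out of m, so the number of vertices is at most C(m, n) = m! / (n!(m-n)!).
m = 27, n = 8
Numerator: 27 * 26 * 25 * 24 * 23 * 22 * 21 * 20
Denominator: 8! = 40320
C(27, 8) = 2220075


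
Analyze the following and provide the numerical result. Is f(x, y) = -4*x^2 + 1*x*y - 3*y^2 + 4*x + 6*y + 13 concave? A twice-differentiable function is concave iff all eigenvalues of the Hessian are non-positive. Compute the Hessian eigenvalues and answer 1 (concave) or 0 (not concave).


The Hessian of f(x,y) = -4*x^2 + 1*x*y - 3*y^2 + 4*x + 6*y + 13 is:
H = [[-8, 1], [1, -6]]
Trace = -8 - 6 = -14
Determinant = -8*-6 - (1)^2 = 47
Discriminant = (-14)^2 - 4*47 = 8.0
Eigenvalues: lambda_1 = -8.4142, lambda_2 = -5.5858
The function is concave.

1


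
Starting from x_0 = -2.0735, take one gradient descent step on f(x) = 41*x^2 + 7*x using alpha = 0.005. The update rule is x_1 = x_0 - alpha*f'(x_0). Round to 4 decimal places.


We compute the gradient at x_0 and apply the update.
f'(x) = 82*x + 7
f'(-2.0735) = 82*-2.0735 + 7 = -163.027
x_1 = -2.0735 - 0.005*-163.027 = -1.2584


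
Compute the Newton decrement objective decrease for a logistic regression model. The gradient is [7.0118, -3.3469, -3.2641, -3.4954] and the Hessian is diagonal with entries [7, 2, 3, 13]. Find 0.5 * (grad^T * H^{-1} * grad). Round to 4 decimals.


Step 1: H is diagonal, so H^(-1) * g = [1.0017, -1.6735, -1.088, -0.2689].
Step 2: g^T H^(-1) g = sum_i g_i^2 / H_ii
  = (7.0118)^2/7 + (-3.3469)^2/2 + (-3.2641)^2/3 + (-3.4954)^2/13
  = 7.0236 + 5.6009 + 3.5514 + 0.9398 = 17.1158
Step 3: Objective decrease = 0.5 * g^T H^(-1) g = 8.5579


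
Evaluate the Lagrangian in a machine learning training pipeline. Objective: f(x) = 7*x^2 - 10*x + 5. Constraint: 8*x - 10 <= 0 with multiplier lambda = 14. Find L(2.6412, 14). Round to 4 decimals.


Step 1: Evaluate f(x).
f(2.6412) = 7*2.6412^2 - 10*2.6412 + 5 = 27.4196
Step 2: Evaluate g(x).
g(2.6412) = 8*2.6412 - 10 = 11.1296
Step 3: Compute Lagrangian.
L = 27.4196 + 14*11.1296 = 183.234


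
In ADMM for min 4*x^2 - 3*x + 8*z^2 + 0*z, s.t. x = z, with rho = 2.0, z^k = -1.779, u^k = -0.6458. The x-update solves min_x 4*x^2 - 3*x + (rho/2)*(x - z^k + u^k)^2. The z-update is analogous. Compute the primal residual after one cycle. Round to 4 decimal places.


ADMM iteration with rho = 2.0, z^k = -1.779, u^k = -0.6458
Step 1: x-update.
Minimize 4*x^2 - 3*x + (2.0/2)*(x + 1.779 - 0.6458)^2
FOC: (2*4 + 2.0)*x = 3 + 2.0*(-1.779 + 0.6458)
x^{k+1} = 0.0734
Step 2: z-update.
Minimize 8*z^2 + 0*z + (2.0/2)*(0.0734 - z - 0.6458)^2
FOC: (2*8 + 2.0)*z = 0 + 2.0*(0.0734 - 0.6458)
z^{k+1} = -0.0636
Step 3: u-update.
u^{k+1} = -0.6458 + 0.0734 + 0.0636 = -0.5088
Step 4: Primal residual = |0.0734 + 0.0636| = 0.137


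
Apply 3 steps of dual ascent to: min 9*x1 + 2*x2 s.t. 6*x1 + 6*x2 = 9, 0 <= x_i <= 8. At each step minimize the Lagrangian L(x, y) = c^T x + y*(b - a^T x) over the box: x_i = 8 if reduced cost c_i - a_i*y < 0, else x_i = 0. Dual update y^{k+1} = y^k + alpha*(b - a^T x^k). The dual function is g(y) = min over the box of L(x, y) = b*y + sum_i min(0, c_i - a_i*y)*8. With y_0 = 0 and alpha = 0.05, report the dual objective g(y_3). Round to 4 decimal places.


Dual ascent for LP: min 9*x1 + 2*x2, 6*x1 + 6*x2 = 9, 0 <= x_i <= 8
Step 1: y^k = 0.0, reduced costs: (9.0, 2.0)
  x^k = (0.0, 0.0), subgradient = b - a^T x = 9.0
  y^{k+1} = 0.0 + 0.05*9.0 = 0.45
Step 2: y^k = 0.45, reduced costs: (6.3, -0.7)
  x^k = (0.0, 8.0), subgradient = b - a^T x = -39.0
  y^{k+1} = 0.45 + 0.05*-39.0 = -1.5
Step 3: y^k = -1.5, reduced costs: (18.0, 11.0)
  x^k = (0.0, 0.0), subgradient = b - a^T x = 9.0
  y^{k+1} = -1.5 + 0.05*9.0 = -1.05
Dual objective at y_3 = -1.05: reduced costs (15.3, 8.3), box minimizer x = (0.0, 0.0)
g(y_3) = b*y + (c1 - a1*y)*x1 + (c2 - a2*y)*x2 = 9*(-1.05) + 15.3*0.0 + 8.3*0.0 = -9.45 + 0.0 + 0.0 = -9.45


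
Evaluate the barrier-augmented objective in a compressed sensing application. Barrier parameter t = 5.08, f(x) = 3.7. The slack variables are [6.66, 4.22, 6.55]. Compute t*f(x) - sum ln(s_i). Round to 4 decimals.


Step 1: Compute log-barrier.
ln values: [1.8961, 1.4398, 1.8795]
phi = -(1.8961 + 1.4398 + 1.8795) = -5.2154
Step 2: Compute augmented objective.
t*f(x) = 5.08*3.7 = 18.796
Total = 18.796 - 5.2154 = 13.5806


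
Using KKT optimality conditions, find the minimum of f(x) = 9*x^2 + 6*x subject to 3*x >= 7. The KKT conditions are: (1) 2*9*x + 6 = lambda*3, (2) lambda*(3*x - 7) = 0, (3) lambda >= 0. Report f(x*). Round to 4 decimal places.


Step 1: Try lambda = 0 (constraint inactive).
x_unc = -6/(2*9) = -0.3333
Check: 3*-0.3333 = -0.9999 < 7 -- violated!
Step 2: Constraint must be active: 3*x = 7
x* = 7/3 = 2.3333 (rounded; the exact value 7/3 is used below)
lambda = (2*9*(7/3) + 6)/3 = 16.0
Step 3: Compute optimal value.
f(x*) = 9*(7/3)^2 + 6*(7/3) = 63.0
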